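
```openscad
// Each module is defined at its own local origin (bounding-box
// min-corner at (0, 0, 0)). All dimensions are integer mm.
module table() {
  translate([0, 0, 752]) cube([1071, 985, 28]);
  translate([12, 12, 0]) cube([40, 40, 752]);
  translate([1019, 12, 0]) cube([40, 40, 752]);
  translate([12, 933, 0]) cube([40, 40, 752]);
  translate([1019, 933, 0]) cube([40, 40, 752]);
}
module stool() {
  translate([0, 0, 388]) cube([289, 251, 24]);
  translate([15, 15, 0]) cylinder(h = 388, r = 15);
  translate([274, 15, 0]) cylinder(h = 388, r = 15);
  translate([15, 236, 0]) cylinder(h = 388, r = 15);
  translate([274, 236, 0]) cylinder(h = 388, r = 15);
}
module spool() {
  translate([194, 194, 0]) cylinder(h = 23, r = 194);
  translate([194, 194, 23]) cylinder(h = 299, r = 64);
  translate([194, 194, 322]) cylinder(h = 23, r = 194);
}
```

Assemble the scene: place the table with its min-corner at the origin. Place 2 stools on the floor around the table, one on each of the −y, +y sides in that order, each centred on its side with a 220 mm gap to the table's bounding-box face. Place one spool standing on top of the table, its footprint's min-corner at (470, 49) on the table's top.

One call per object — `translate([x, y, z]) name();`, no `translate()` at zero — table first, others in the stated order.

table();
translate([391, -471, 0]) stool();
translate([391, 1205, 0]) stool();
translate([470, 49, 780]) spool();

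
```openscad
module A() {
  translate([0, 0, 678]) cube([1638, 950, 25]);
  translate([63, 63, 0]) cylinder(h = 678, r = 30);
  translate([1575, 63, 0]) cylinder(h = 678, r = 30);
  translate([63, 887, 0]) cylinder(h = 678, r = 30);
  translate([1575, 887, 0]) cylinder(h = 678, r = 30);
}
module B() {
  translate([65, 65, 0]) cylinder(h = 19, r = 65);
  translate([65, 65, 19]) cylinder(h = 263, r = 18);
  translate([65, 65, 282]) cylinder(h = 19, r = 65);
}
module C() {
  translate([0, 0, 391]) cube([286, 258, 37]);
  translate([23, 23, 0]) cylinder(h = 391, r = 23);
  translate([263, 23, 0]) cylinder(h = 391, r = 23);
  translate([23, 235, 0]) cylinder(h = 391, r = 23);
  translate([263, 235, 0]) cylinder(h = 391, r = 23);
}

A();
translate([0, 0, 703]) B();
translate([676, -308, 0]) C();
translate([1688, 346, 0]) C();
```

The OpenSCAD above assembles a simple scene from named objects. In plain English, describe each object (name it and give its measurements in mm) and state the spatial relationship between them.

A is a table: top 1638 mm (x) × 950 mm (y), 25 mm thick, upper face at z = 703 mm, on four round legs of 60 mm diameter, each leg's bounding box inset 33 mm from the nearest pair of top edges, running from z = 0 to the bottom of the top.

B is a spool: two coaxial disc flanges of radius 65 mm and thickness 19 mm, joined by a core cylinder of radius 18 mm and height 263 mm. The lower flange rests on z = 0 and the three cylinders share a vertical axis.

C is a simple wooden stool: a rectangular seat 286 mm (x) by 258 mm (y), 37 mm thick, top face at z = 428 mm, on four round legs, each 46 mm in diameter. The legs rest on z = 0, each leg's axis is inset half a diameter from the nearest pair of seat edges (so the leg's bounding box is flush with the corner).

The spool is on top of the table. Two stools sit around the table at the −y, +x sides.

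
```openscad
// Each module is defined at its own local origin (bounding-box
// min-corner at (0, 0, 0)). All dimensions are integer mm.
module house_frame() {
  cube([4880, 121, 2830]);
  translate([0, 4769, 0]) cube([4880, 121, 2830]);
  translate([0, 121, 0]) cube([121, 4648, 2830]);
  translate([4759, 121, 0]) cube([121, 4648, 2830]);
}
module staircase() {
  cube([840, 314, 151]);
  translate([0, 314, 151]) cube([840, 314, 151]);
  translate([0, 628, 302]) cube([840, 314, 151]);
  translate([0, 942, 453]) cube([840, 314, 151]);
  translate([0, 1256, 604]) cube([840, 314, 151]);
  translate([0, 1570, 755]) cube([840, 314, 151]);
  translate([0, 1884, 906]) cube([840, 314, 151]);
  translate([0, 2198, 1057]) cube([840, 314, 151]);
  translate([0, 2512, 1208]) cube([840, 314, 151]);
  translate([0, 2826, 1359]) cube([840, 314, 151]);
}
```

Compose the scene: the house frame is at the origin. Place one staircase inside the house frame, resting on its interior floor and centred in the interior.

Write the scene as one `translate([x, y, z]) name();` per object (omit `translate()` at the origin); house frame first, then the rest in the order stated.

house_frame();
translate([2020, 875, 0]) staircase();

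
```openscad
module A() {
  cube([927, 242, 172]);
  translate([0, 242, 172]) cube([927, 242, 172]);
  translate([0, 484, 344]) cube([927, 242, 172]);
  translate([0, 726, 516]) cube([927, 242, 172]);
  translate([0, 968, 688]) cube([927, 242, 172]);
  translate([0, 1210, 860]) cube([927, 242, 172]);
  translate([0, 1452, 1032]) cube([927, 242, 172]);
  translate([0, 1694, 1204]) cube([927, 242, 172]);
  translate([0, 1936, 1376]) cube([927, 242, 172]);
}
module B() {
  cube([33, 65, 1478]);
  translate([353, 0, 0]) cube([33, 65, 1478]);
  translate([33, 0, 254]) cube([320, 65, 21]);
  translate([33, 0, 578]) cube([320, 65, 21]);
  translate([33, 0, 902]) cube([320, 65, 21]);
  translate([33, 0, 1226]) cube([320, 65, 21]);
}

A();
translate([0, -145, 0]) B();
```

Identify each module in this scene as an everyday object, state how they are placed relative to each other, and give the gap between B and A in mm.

A is a staircase. B is a ladder. The ladder is on the floor beside the staircase on its −y side. The gap between the ladder and the staircase is 80 mm.

The ladder's nearest face is 80 mm from the staircase's −y face.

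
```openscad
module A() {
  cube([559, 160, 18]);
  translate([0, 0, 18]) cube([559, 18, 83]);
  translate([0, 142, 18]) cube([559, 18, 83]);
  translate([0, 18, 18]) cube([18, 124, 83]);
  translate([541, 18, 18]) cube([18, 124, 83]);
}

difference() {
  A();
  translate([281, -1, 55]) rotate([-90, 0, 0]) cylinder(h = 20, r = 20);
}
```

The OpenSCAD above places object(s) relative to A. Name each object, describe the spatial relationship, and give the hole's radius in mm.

A is an open box. The open box has a circular hole through its front wall. The hole's radius is 20 mm.

The subtracted cylinder has r = 20 mm.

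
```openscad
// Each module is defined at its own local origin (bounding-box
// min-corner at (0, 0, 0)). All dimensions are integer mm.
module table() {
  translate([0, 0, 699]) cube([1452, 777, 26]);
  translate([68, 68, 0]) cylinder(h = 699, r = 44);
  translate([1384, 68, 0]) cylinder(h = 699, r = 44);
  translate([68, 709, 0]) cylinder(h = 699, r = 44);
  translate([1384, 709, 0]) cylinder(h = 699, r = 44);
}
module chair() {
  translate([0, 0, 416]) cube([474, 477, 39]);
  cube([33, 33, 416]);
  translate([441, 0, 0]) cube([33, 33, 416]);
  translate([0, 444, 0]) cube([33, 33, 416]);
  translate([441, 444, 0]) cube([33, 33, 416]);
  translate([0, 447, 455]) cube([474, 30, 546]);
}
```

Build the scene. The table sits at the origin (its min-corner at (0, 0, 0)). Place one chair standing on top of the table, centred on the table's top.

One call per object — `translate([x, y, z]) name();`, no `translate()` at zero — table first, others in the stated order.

table();
translate([489, 150, 725]) chair();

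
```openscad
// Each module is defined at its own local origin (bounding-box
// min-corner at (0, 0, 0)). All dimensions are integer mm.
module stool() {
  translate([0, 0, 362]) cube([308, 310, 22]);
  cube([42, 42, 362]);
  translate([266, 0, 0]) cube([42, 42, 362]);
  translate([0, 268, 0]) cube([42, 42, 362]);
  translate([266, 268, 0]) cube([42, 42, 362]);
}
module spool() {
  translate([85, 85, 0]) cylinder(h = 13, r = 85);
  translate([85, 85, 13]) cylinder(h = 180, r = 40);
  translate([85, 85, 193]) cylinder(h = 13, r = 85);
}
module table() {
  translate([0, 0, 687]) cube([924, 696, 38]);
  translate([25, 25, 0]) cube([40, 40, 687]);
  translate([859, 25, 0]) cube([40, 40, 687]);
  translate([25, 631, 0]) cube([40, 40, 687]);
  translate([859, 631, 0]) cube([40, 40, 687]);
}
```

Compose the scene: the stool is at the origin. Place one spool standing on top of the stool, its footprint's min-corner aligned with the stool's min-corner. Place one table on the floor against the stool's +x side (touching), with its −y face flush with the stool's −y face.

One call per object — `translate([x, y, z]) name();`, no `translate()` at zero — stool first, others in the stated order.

stool();
translate([0, 0, 384]) spool();
translate([308, 0, 0]) table();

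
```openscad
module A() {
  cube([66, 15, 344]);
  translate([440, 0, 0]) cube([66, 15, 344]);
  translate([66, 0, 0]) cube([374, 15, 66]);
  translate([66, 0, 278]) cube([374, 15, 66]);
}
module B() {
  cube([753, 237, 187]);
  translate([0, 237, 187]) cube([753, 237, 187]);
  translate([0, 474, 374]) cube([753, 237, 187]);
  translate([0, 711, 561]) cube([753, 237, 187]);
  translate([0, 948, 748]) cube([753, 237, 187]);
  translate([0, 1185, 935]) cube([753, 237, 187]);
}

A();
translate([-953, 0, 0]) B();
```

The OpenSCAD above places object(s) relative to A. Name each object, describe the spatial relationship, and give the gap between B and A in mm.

The staircase's nearest face is 200 mm from the picture frame's −x face.

A is a picture frame. B is a staircase. The staircase is on the floor beside the picture frame on its −x side. The gap between the staircase and the picture frame is 200 mm.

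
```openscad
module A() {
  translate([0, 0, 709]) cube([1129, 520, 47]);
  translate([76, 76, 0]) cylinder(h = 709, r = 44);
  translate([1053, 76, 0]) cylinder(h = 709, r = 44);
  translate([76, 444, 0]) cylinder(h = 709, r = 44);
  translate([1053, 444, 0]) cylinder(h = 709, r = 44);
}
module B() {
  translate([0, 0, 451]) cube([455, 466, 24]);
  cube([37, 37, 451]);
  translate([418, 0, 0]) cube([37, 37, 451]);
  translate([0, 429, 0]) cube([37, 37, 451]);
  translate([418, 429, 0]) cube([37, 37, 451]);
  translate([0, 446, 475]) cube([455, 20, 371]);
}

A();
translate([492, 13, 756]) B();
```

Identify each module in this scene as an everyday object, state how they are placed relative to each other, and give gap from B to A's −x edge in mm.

The chair's min-x is at 492; the table's min-x is 0; gap = 492 mm.

A is a table. B is a chair. The chair is on top of the table. The gap from the chair to the table's −x edge is 492 mm.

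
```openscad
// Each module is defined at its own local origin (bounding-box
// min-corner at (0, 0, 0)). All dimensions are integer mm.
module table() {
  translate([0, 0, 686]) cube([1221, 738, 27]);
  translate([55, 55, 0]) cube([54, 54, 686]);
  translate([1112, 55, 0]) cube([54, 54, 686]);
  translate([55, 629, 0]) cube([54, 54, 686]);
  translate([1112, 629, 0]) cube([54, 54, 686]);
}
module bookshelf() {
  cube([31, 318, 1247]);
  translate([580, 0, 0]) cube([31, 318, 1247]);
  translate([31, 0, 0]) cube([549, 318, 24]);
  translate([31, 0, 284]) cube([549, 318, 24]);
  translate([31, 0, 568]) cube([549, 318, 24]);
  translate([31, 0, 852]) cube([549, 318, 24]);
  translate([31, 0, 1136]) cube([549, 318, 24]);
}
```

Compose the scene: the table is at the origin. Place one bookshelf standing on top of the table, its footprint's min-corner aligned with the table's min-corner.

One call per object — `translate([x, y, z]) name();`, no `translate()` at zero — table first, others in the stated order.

table();
translate([0, 0, 713]) bookshelf();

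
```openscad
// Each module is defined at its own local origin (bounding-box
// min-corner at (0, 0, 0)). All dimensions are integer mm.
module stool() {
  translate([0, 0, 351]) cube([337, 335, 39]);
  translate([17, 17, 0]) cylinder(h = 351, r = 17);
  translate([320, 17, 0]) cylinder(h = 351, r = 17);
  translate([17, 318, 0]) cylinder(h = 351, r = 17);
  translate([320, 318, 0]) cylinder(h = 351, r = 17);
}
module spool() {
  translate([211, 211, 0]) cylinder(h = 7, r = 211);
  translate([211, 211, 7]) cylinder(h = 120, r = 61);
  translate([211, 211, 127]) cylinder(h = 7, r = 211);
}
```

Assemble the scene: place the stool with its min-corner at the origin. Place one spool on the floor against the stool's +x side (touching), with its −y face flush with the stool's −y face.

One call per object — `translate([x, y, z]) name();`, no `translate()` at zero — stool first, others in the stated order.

stool();
translate([337, 0, 0]) spool();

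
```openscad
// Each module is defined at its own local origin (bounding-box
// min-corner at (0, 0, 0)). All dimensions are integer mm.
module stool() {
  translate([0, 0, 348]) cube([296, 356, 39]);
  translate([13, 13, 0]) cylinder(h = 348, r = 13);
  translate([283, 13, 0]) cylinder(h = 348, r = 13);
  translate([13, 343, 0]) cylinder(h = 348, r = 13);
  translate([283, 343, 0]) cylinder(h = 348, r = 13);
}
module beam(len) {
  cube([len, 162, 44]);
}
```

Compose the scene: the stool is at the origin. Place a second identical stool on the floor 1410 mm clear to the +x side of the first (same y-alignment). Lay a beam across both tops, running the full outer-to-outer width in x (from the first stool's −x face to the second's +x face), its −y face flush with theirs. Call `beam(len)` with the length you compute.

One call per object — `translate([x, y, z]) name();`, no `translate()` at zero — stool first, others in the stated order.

stool();
translate([1706, 0, 0]) stool();
translate([0, 0, 387]) beam(2002);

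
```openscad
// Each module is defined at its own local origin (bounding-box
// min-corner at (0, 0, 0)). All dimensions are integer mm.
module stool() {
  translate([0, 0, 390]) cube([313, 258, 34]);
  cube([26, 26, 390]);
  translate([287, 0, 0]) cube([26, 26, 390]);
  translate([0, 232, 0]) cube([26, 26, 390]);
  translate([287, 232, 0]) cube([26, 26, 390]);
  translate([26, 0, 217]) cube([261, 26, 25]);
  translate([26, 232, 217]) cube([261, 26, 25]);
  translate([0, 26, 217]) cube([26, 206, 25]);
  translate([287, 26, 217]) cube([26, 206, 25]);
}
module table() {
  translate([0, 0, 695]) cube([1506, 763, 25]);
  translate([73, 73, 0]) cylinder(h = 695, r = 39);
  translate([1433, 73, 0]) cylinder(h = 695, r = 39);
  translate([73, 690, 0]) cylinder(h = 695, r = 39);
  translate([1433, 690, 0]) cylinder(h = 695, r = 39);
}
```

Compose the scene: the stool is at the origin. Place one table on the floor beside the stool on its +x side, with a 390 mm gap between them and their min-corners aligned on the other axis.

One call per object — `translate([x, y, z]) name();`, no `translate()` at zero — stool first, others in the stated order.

stool();
translate([703, 0, 0]) table();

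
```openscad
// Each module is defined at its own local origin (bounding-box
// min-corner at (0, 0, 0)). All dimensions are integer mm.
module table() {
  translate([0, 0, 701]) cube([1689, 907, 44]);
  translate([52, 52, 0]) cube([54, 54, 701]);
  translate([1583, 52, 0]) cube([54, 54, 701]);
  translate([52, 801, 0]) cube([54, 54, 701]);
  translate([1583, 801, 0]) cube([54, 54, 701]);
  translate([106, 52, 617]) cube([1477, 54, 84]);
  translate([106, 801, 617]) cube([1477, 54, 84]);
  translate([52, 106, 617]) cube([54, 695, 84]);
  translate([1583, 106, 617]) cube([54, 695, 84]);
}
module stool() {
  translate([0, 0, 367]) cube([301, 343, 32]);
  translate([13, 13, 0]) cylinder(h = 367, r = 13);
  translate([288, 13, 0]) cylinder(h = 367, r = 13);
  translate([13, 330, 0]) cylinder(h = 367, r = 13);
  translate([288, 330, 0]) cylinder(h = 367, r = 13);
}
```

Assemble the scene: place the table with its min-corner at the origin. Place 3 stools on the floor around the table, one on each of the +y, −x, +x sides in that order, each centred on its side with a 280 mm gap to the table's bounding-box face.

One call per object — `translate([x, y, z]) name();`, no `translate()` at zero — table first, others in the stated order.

table();
translate([694, 1187, 0]) stool();
translate([-581, 282, 0]) stool();
translate([1969, 282, 0]) stool();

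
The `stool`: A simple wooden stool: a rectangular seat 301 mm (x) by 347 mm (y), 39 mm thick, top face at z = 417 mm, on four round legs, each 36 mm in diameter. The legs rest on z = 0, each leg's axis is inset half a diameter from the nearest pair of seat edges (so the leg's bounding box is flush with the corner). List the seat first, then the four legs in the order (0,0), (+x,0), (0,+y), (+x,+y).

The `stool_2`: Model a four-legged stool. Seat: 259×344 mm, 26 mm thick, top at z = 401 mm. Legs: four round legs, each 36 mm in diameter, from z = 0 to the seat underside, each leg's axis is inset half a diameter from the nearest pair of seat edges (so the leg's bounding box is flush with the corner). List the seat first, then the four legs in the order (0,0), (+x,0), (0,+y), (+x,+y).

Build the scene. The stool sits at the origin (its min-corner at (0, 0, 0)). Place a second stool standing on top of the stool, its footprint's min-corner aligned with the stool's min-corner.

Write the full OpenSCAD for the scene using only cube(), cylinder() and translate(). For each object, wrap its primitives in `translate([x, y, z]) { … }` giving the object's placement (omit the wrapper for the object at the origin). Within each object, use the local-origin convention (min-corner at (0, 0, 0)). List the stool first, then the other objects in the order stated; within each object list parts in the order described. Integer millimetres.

translate([0, 0, 378]) cube([301, 347, 39]);
translate([18, 18, 0]) cylinder(h = 378, r = 18);
translate([283, 18, 0]) cylinder(h = 378, r = 18);
translate([18, 329, 0]) cylinder(h = 378, r = 18);
translate([283, 329, 0]) cylinder(h = 378, r = 18);
translate([0, 0, 417]) {
  translate([0, 0, 375]) cube([259, 344, 26]);
  translate([18, 18, 0]) cylinder(h = 375, r = 18);
  translate([241, 18, 0]) cylinder(h = 375, r = 18);
  translate([18, 326, 0]) cylinder(h = 375, r = 18);
  translate([241, 326, 0]) cylinder(h = 375, r = 18);
}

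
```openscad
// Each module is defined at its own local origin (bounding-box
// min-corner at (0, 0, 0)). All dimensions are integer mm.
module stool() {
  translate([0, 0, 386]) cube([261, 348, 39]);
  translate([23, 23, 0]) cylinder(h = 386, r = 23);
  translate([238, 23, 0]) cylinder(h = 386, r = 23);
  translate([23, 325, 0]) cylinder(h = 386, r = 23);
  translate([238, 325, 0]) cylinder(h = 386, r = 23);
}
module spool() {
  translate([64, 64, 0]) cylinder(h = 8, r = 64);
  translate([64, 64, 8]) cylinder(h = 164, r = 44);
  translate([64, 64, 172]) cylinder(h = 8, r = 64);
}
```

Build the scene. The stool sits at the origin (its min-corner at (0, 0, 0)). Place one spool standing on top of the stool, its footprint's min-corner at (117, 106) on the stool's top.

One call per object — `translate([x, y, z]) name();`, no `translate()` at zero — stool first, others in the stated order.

stool();
translate([117, 106, 425]) spool();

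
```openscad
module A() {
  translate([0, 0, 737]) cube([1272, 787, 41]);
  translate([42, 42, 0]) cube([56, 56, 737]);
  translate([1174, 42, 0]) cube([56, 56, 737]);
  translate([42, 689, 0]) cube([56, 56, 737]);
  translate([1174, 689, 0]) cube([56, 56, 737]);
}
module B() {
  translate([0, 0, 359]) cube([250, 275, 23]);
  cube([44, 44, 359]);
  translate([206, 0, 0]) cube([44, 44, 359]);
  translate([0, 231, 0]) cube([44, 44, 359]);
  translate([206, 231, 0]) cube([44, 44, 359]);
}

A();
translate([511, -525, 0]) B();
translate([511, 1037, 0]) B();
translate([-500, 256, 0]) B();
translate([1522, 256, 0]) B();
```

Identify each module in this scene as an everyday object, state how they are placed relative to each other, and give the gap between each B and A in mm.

Each stool's nearest face is 250 mm from the table's bounding box.

A is a table. B is a stool. Four stools sit around the table at the −y, +y, −x, +x sides. The gap between each stool and the table is 250 mm.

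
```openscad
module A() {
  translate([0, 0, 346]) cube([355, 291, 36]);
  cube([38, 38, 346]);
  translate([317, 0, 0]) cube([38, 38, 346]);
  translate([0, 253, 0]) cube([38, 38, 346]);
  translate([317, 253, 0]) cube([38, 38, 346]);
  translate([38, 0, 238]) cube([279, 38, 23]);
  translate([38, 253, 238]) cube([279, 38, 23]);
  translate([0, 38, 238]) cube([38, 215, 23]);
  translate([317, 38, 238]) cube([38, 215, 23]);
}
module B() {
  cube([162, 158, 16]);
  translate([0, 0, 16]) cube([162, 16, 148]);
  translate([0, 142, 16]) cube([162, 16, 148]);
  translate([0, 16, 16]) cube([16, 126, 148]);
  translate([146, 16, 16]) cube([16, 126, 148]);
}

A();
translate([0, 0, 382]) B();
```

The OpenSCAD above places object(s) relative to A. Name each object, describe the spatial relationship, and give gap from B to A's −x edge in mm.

The open box's min-x is at 0; the stool's min-x is 0; gap = 0 mm.

A is a stool. B is an open box. The open box is on top of the stool. The gap from the open box to the stool's −x edge is 0 mm.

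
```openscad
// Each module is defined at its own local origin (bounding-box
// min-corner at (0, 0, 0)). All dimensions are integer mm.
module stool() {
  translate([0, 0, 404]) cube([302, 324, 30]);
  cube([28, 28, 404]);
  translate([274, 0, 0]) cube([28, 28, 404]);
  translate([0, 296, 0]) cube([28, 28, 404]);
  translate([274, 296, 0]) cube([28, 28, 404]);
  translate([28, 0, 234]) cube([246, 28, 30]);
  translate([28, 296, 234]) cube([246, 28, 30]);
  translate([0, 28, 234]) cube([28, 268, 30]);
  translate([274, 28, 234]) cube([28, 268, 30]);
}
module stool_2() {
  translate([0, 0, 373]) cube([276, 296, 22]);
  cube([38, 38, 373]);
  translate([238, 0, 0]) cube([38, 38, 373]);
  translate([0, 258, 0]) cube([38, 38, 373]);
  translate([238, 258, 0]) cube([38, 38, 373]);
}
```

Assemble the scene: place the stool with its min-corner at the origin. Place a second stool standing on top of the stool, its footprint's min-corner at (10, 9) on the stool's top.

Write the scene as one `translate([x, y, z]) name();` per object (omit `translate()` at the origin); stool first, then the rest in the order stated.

stool();
translate([10, 9, 434]) stool_2();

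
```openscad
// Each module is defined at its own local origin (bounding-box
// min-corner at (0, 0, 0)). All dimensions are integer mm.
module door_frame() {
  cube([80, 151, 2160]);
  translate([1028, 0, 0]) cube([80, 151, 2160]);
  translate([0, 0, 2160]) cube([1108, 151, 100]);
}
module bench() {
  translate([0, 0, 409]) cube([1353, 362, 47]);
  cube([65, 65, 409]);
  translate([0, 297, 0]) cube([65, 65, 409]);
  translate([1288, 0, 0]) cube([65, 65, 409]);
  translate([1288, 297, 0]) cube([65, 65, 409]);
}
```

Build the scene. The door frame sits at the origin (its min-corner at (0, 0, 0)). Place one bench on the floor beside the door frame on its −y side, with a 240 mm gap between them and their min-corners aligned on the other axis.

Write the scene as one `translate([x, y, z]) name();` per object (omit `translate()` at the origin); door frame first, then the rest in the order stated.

door_frame();
translate([0, -602, 0]) bench();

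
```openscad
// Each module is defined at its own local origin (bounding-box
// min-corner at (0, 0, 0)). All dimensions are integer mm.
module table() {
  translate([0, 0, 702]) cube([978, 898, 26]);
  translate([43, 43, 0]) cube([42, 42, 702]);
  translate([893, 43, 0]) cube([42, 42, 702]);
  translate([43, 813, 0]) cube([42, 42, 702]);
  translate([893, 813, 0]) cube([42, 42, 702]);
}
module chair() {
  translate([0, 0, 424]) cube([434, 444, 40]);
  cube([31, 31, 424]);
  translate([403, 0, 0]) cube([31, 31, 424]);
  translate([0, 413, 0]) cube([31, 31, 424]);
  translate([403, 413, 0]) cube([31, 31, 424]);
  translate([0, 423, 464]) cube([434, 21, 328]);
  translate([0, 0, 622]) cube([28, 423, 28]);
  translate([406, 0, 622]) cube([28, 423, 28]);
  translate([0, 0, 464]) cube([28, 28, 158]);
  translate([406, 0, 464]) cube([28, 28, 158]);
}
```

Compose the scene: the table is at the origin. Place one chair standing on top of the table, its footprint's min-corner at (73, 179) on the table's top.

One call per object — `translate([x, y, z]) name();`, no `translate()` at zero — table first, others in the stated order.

table();
translate([73, 179, 728]) chair();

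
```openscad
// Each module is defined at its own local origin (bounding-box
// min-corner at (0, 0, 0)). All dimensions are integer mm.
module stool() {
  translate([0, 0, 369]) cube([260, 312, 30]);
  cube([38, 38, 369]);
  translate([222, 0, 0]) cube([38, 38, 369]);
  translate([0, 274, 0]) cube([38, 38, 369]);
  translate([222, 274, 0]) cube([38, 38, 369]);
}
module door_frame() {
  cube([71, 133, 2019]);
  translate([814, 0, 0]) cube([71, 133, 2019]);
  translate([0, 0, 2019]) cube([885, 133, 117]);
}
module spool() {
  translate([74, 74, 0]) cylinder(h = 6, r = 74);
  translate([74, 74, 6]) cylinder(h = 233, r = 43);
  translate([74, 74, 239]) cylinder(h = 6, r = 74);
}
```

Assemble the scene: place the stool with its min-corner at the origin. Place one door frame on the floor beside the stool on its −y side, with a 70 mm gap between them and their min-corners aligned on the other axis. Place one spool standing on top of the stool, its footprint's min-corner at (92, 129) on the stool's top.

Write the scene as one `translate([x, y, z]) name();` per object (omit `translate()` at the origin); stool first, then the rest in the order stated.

stool();
translate([0, -203, 0]) door_frame();
translate([92, 129, 399]) spool();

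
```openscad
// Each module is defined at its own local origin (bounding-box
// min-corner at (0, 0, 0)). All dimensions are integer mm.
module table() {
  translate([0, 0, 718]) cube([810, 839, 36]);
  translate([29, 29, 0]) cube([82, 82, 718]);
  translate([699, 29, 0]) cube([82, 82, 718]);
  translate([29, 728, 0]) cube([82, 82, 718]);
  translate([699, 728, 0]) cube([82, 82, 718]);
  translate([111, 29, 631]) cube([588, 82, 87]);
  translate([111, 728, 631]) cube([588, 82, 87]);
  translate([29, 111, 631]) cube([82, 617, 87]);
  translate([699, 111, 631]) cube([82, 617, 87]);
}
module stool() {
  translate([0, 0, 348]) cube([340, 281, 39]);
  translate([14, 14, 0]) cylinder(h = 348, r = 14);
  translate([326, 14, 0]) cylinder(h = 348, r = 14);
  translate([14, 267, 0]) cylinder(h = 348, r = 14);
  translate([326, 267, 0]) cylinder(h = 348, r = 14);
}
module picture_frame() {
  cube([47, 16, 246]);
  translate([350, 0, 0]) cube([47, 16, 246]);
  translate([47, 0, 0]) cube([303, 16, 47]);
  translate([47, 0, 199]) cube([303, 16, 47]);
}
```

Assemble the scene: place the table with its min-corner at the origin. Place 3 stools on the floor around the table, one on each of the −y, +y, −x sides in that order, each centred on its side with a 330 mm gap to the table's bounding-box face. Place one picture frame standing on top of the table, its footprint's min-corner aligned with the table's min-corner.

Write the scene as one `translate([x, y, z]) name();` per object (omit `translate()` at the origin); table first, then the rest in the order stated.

table();
translate([235, -611, 0]) stool();
translate([235, 1169, 0]) stool();
translate([-670, 279, 0]) stool();
translate([0, 0, 754]) picture_frame();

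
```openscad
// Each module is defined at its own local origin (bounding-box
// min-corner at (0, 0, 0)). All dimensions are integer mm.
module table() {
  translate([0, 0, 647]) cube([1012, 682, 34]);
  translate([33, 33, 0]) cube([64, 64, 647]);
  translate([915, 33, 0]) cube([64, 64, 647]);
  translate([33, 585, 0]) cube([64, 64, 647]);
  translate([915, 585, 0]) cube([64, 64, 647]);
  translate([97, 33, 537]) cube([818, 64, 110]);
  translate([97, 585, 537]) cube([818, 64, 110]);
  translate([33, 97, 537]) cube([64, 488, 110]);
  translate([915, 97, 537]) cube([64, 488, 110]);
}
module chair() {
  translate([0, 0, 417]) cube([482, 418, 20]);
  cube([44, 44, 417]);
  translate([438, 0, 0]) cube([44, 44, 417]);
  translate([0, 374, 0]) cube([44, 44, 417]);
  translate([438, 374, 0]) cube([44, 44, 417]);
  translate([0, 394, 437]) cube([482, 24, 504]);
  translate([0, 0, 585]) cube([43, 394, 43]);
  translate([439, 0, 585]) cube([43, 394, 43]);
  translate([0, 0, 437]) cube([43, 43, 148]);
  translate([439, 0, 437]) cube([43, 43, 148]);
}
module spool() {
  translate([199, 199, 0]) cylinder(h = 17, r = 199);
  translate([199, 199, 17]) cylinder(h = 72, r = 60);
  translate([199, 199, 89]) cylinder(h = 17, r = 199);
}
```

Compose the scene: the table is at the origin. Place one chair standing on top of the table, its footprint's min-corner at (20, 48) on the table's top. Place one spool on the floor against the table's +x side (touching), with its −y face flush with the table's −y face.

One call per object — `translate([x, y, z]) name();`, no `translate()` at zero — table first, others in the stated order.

table();
translate([20, 48, 681]) chair();
translate([1012, 0, 0]) spool();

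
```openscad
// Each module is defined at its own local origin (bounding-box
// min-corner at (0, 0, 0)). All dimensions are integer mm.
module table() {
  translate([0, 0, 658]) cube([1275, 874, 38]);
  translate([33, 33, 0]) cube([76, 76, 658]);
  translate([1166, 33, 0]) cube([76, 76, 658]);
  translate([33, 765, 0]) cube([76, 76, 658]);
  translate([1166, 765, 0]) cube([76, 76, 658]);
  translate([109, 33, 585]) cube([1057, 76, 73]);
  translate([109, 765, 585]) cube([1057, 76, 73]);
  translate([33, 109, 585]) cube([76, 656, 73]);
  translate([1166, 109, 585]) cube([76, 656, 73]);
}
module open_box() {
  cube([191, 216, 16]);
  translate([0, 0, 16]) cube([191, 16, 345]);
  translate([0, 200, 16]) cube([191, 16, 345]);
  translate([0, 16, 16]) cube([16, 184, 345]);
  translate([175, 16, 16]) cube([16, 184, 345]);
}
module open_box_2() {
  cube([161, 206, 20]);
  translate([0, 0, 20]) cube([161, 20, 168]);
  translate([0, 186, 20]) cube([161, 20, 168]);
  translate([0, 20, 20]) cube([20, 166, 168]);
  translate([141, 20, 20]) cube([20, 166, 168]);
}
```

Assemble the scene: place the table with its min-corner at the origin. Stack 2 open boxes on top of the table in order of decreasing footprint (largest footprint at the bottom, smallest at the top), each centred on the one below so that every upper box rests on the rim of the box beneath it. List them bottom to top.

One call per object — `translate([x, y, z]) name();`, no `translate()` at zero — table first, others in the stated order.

table();
translate([542, 329, 696]) open_box();
translate([557, 334, 1057]) open_box_2();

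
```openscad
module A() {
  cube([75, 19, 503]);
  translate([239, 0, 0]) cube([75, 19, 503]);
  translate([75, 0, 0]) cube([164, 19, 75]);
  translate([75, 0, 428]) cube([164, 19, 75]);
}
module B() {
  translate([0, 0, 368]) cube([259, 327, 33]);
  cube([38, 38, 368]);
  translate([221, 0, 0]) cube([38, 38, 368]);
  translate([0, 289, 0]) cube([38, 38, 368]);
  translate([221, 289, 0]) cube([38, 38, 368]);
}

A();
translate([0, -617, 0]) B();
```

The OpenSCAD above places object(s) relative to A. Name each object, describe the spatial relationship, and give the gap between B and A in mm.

A is a picture frame. B is a stool. The stool is on the floor beside the picture frame on its −y side. The gap between the stool and the picture frame is 290 mm.

The stool's nearest face is 290 mm from the picture frame's −y face.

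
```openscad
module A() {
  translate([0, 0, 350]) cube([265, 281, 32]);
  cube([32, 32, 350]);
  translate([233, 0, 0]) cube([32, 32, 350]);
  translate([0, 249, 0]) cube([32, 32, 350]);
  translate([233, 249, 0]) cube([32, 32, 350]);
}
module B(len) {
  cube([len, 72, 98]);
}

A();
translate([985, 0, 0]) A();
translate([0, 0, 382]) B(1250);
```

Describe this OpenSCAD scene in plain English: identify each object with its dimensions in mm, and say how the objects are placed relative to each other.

A is a four-legged stool. The seat is 265×281 mm, 32 mm thick, top at z = 382 mm. It stands on four square legs, each 32×32 mm in cross-section, from z = 0 to the seat underside, each flush with a corner of the seat.

B is a rectangular beam 1250 mm long (x), 72 mm deep (y), 98 mm thick (z).

The beam spans the tops of two stools placed 720 mm apart, resting at z = 382 mm.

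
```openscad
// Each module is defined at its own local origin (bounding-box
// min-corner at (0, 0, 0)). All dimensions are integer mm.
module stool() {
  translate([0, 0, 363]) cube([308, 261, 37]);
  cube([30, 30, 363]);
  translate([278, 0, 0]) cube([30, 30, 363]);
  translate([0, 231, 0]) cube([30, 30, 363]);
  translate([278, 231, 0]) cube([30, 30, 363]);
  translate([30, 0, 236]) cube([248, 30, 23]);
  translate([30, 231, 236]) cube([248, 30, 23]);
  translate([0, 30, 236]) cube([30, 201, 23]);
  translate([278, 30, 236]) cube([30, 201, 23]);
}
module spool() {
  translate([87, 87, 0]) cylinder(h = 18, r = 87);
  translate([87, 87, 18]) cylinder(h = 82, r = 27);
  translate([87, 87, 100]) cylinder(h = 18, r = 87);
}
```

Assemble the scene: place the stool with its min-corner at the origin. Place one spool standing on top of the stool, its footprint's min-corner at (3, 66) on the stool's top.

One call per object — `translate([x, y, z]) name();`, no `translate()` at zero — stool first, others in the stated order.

stool();
translate([3, 66, 400]) spool();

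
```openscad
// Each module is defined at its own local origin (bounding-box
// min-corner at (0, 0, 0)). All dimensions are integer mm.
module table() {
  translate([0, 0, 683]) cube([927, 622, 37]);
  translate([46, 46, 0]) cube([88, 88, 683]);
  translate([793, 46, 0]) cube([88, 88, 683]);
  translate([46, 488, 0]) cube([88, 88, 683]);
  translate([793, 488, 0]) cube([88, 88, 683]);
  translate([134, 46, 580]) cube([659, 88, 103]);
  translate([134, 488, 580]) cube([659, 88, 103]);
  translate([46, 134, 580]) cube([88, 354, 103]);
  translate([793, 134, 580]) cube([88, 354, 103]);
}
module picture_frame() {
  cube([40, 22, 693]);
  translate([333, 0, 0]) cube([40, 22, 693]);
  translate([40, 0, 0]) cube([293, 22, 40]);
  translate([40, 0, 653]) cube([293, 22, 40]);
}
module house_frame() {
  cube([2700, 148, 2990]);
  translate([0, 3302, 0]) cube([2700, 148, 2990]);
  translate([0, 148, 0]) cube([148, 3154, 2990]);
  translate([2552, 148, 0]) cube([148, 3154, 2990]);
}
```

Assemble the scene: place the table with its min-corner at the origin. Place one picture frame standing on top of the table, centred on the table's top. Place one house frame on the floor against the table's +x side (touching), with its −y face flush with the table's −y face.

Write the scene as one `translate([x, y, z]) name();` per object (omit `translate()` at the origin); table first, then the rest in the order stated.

table();
translate([277, 300, 720]) picture_frame();
translate([927, 0, 0]) house_frame();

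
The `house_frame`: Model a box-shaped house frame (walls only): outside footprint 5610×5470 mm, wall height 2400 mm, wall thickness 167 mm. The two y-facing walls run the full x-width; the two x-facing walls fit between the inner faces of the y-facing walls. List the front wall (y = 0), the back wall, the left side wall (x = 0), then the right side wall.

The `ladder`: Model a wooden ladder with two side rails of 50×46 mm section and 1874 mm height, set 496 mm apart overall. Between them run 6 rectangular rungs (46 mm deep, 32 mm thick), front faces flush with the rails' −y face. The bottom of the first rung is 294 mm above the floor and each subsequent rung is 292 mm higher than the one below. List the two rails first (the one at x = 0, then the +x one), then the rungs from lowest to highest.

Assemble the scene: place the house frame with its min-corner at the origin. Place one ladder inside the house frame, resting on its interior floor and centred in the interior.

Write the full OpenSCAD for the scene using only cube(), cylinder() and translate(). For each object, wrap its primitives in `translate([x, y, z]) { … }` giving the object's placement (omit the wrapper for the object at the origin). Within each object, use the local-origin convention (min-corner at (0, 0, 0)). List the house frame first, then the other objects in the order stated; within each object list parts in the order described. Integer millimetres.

cube([5610, 167, 2400]);
translate([0, 5303, 0]) cube([5610, 167, 2400]);
translate([0, 167, 0]) cube([167, 5136, 2400]);
translate([5443, 167, 0]) cube([167, 5136, 2400]);
translate([2557, 2712, 0]) {
  cube([50, 46, 1874]);
  translate([446, 0, 0]) cube([50, 46, 1874]);
  translate([50, 0, 294]) cube([396, 46, 32]);
  translate([50, 0, 586]) cube([396, 46, 32]);
  translate([50, 0, 878]) cube([396, 46, 32]);
  translate([50, 0, 1170]) cube([396, 46, 32]);
  translate([50, 0, 1462]) cube([396, 46, 32]);
  translate([50, 0, 1754]) cube([396, 46, 32]);
}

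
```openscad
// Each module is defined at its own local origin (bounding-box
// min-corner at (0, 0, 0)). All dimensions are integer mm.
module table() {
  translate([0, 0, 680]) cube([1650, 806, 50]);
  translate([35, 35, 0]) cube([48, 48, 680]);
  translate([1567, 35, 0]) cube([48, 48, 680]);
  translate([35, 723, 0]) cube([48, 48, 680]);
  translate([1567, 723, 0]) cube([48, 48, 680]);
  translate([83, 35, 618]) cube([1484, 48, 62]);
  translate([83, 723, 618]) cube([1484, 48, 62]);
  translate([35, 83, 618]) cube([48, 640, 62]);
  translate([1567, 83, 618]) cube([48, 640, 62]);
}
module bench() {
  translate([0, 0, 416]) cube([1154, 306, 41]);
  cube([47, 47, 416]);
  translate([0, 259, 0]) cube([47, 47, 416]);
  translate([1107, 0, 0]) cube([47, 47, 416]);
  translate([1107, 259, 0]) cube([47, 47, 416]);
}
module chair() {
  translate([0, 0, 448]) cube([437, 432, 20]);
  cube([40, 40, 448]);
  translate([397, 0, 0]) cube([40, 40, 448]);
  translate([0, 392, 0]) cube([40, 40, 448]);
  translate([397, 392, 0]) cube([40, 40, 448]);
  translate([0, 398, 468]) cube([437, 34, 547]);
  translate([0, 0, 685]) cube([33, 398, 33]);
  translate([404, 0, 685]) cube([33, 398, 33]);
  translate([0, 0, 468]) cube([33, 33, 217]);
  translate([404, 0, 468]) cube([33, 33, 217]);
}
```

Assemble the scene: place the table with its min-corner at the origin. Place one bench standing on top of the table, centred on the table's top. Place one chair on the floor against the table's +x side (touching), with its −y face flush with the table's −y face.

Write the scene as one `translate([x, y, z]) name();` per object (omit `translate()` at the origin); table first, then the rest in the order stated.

table();
translate([248, 250, 730]) bench();
translate([1650, 0, 0]) chair();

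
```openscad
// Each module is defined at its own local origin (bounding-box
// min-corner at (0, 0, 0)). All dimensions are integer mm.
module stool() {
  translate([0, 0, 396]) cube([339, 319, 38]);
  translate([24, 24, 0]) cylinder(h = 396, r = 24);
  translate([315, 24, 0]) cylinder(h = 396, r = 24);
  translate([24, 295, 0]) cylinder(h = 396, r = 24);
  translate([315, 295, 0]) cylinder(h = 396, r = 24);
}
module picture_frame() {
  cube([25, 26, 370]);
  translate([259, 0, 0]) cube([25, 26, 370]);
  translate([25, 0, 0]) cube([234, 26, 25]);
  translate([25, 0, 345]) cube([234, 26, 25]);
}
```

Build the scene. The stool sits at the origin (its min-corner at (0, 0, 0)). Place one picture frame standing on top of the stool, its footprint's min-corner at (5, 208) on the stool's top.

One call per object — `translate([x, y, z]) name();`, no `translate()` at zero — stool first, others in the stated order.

stool();
translate([5, 208, 434]) picture_frame();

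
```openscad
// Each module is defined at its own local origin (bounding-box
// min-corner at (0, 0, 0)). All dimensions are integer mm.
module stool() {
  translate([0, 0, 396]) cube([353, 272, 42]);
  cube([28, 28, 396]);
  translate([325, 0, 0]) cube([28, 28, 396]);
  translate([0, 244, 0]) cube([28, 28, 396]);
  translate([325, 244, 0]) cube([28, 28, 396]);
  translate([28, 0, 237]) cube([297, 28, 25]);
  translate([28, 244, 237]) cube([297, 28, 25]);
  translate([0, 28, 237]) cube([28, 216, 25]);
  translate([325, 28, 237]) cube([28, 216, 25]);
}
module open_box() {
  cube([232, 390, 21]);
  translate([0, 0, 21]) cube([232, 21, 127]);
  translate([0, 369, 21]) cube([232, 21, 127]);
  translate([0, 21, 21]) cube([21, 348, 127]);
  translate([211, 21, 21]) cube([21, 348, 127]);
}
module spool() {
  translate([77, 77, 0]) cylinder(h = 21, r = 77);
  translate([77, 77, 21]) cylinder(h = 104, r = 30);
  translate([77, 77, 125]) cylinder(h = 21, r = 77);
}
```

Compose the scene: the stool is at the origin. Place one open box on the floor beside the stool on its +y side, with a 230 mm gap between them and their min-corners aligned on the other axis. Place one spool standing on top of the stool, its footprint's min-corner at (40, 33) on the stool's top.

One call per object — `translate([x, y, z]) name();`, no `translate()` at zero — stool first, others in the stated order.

stool();
translate([0, 502, 0]) open_box();
translate([40, 33, 438]) spool();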